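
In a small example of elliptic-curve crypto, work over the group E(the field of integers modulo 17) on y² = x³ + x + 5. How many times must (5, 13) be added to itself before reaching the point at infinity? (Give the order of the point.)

2P: tangent at (5, 13): λ = (3·5² + 1)/(2·13) ≡ 8/9. 9⁻¹ ≡ 2 (mod 17) since 9·2 = 18 ≡ 1, so λ ≡ 8·2 ≡ 16.
  x = λ² - 5 - 5 = 256 - 10 ≡ 8; y = λ·(5 - 8) - 13 ≡ 7. → (8, 7)
3P: (8, 7) + (5, 13). λ = (13 - 7)/(5 - 8) ≡ 6/14 mod 17. 14⁻¹ ≡ 11 (mod 17) since 14·11 = 154 ≡ 1, so λ ≡ 15.
  x = λ² - 8 - 5 = 225 - 13 ≡ 8; y = λ·(8 - 8) - 7 ≡ 10. → (8, 10)
4P: (8, 10) + (5, 13). λ = (13 - 10)/(5 - 8) ≡ 3/14 mod 17. 14⁻¹ ≡ 11 (mod 17), so λ ≡ 16.
  x = λ² - 8 - 5 = 256 - 13 ≡ 5; y = λ·(8 - 5) - 10 ≡ 4. → (5, 4)
5P: (5, 4) + (5, 13): same x and y₁ ≡ -y₂, so the sum is the point at infinity.
5P = the point at infinity, so the order is 5.

5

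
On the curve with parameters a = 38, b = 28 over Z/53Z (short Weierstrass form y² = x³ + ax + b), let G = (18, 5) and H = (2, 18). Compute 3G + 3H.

(16, 42)

First 3G:
Repeated addition: build up to 3G.
2G: tangent at (18, 5): λ = (3·18² + 38)/(2·5) ≡ 3/10. 10⁻¹ ≡ 16 (mod 53), so λ ≡ 3·16 ≡ 48.
  x = λ² - 18 - 18 = 2304 - 36 ≡ 42; y = λ·(18 - 42) - 5 ≡ 9. → (42, 9)
3G: (42, 9) + (18, 5). λ = (5 - 9)/(18 - 42) ≡ 49/29 mod 53. 29⁻¹ ≡ 11 (mod 53), so λ ≡ 9.
  x = λ² - 42 - 18 = 81 - 60 ≡ 21; y = λ·(42 - 21) - 9 ≡ 21. → (21, 21)
3G = (21, 21).
Next 3H:
Repeated addition: build up to 3H.
2H: tangent at (2, 18): λ = (3·2² + 38)/(2·18) ≡ 50/36. 36⁻¹ ≡ 28 (mod 53), so λ ≡ 50·28 ≡ 22.
  x = λ² - 2 - 2 = 484 - 4 ≡ 3; y = λ·(2 - 3) - 18 ≡ 13. → (3, 13)
3H: (3, 13) + (2, 18). λ = (18 - 13)/(2 - 3) ≡ 5/52 mod 53. 52⁻¹ ≡ 52 (mod 53) since 52·52 = 2704 ≡ 1, so λ ≡ 48.
  x = λ² - 3 - 2 = 2304 - 5 ≡ 20; y = λ·(3 - 20) - 13 ≡ 19. → (20, 19)
3H = (20, 19).
Finally 3G + 3H:
(21, 21) + (20, 19). λ = (19 - 21)/(20 - 21) ≡ 51/52 mod 53. 52⁻¹ ≡ 52 (mod 53), so λ ≡ 2.
  x = λ² - 21 - 20 = 4 - 41 ≡ 16; y = λ·(21 - 16) - 21 ≡ 42. → (16, 42)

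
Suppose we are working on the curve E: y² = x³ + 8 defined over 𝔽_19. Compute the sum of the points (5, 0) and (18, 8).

(2, 15)

(5, 0) + (18, 8). λ = (8 - 0)/(18 - 5) ≡ 8/13 mod 19. 13⁻¹ ≡ 3 (mod 19) since 13·3 = 39 ≡ 1, so λ ≡ 5.
  x = λ² - 5 - 18 = 25 - 23 ≡ 2; y = λ·(5 - 2) - 0 ≡ 15. → (2, 15)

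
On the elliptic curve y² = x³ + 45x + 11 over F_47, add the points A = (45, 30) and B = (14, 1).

(45, 30) + (14, 1). λ = (1 - 30)/(14 - 45) ≡ 18/16 mod 47. 16⁻¹ ≡ 3 (mod 47), so λ ≡ 7.
  x = λ² - 45 - 14 = 49 - 59 ≡ 37; y = λ·(45 - 37) - 30 ≡ 26. → (37, 26)

(37, 26)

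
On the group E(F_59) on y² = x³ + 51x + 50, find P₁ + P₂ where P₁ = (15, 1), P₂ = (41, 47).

(15, 1) + (41, 47). λ = (47 - 1)/(41 - 15) ≡ 46/26 mod 59. 26⁻¹ ≡ 25 (mod 59), so λ ≡ 29.
  x = λ² - 15 - 41 = 841 - 56 ≡ 18; y = λ·(15 - 18) - 1 ≡ 30. → (18, 30)

(18, 30)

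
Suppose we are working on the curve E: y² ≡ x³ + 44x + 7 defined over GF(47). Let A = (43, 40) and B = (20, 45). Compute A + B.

(43, 40) + (20, 45). λ = (45 - 40)/(20 - 43) ≡ 5/24 mod 47. 24⁻¹ ≡ 2 (mod 47), so λ ≡ 10.
  x = λ² - 43 - 20 = 100 - 63 ≡ 37; y = λ·(43 - 37) - 40 ≡ 20. → (37, 20)

(37, 20)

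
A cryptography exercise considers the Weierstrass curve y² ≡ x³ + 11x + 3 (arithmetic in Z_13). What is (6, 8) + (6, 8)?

tangent at (6, 8): λ = (3·6² + 11)/(2·8) ≡ 2/3. 3⁻¹ ≡ 9 (mod 13), so λ ≡ 2·9 ≡ 5.
  x = λ² - 6 - 6 = 25 - 12 ≡ 0; y = λ·(6 - 0) - 8 ≡ 9. → (0, 9)

(0, 9)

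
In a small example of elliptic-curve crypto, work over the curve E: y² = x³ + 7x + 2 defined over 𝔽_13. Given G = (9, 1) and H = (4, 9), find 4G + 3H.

(4, 9)

First 4G:
Double-and-add on 4 = (100)₂. Start with G = (9, 1) for the leading 1-bit.
double: tangent at (9, 1): λ = (3·9² + 7)/(2·1) ≡ 3/2. 2⁻¹ ≡ 7 (mod 13), so λ ≡ 3·7 ≡ 8.
  x = λ² - 9 - 9 = 64 - 18 ≡ 7; y = λ·(9 - 7) - 1 ≡ 2. → (7, 2)
double: tangent at (7, 2): λ = (3·7² + 7)/(2·2) ≡ 11/4. 4⁻¹ ≡ 10 (mod 13), so λ ≡ 11·10 ≡ 6.
  x = λ² - 7 - 7 = 36 - 14 ≡ 9; y = λ·(7 - 9) - 2 ≡ 12. → (9, 12)
4G = (9, 12).
Next 3H:
Repeated addition: build up to 3H.
2H: tangent at (4, 9): λ = (3·4² + 7)/(2·9) ≡ 3/5. 5⁻¹ ≡ 8 (mod 13), so λ ≡ 3·8 ≡ 11.
  x = λ² - 4 - 4 = 121 - 8 ≡ 9; y = λ·(4 - 9) - 9 ≡ 1. → (9, 1)
3H: (9, 1) + (4, 9). λ = (9 - 1)/(4 - 9) ≡ 8/8 mod 13. 8⁻¹ ≡ 5 (mod 13), so λ ≡ 1.
  x = λ² - 9 - 4 = 1 - 13 ≡ 1; y = λ·(9 - 1) - 1 ≡ 7. → (1, 7)
3H = (1, 7).
Finally 4G + 3H:
(9, 12) + (1, 7). λ = (7 - 12)/(1 - 9) ≡ 8/5 mod 13. 5⁻¹ ≡ 8 (mod 13), so λ ≡ 12.
  x = λ² - 9 - 1 = 144 - 10 ≡ 4; y = λ·(9 - 4) - 12 ≡ 9. → (4, 9)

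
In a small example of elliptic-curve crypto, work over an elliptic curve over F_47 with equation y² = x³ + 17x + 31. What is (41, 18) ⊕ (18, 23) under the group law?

(41, 29)

(41, 18) + (18, 23). λ = (23 - 18)/(18 - 41) ≡ 5/24 mod 47. 24⁻¹ ≡ 2 (mod 47) since 24·2 = 48 ≡ 1, so λ ≡ 10.
  x = λ² - 41 - 18 = 100 - 59 ≡ 41; y = λ·(41 - 41) - 18 ≡ 29. → (41, 29)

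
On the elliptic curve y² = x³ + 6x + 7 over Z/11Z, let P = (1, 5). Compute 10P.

Double-and-add on 10 = (1010)₂. Start with P = (1, 5) for the leading 1-bit.
double: tangent at (1, 5): λ = (3·1² + 6)/(2·5) ≡ 9/10. 10⁻¹ ≡ 10 (mod 11) since 10·10 = 100 ≡ 1, so λ ≡ 9·10 ≡ 2.
  x = λ² - 1 - 1 = 4 - 2 ≡ 2; y = λ·(1 - 2) - 5 ≡ 4. → (2, 4)
double: tangent at (2, 4): λ = (3·2² + 6)/(2·4) ≡ 7/8. 8⁻¹ ≡ 7 (mod 11) since 8·7 = 56 ≡ 1, so λ ≡ 7·7 ≡ 5.
  x = λ² - 2 - 2 = 25 - 4 ≡ 10; y = λ·(2 - 10) - 4 ≡ 0. → (10, 0)
add P: (10, 0) + (1, 5). λ = (5 - 0)/(1 - 10) ≡ 5/2 mod 11. 2⁻¹ ≡ 6 (mod 11) since 2·6 = 12 ≡ 1, so λ ≡ 8.
  x = λ² - 10 - 1 = 64 - 11 ≡ 9; y = λ·(10 - 9) - 0 ≡ 8. → (9, 8)
double: tangent at (9, 8): λ = (3·9² + 6)/(2·8) ≡ 7/5. 5⁻¹ ≡ 9 (mod 11) since 5·9 = 45 ≡ 1, so λ ≡ 7·9 ≡ 8.
  x = λ² - 9 - 9 = 64 - 18 ≡ 2; y = λ·(9 - 2) - 8 ≡ 4. → (2, 4)

(2, 4)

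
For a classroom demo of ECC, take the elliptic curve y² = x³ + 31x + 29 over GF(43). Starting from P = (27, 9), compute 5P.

(23, 3)

Double-and-add on 5 = (101)₂. Start with P = (27, 9) for the leading 1-bit.
double: tangent at (27, 9): λ = (3·27² + 31)/(2·9) ≡ 25/18. 18⁻¹ ≡ 12 (mod 43) since 18·12 = 216 ≡ 1, so λ ≡ 25·12 ≡ 42.
  x = λ² - 27 - 27 = 1764 - 54 ≡ 33; y = λ·(27 - 33) - 9 ≡ 40. → (33, 40)
double: tangent at (33, 40): λ = (3·33² + 31)/(2·40) ≡ 30/37. 37⁻¹ ≡ 7 (mod 43) since 37·7 = 259 ≡ 1, so λ ≡ 30·7 ≡ 38.
  x = λ² - 33 - 33 = 1444 - 66 ≡ 2; y = λ·(33 - 2) - 40 ≡ 20. → (2, 20)
add P: (2, 20) + (27, 9). λ = (9 - 20)/(27 - 2) ≡ 32/25 mod 43. 25⁻¹ ≡ 31 (mod 43) since 25·31 = 775 ≡ 1, so λ ≡ 3.
  x = λ² - 2 - 27 = 9 - 29 ≡ 23; y = λ·(2 - 23) - 20 ≡ 3. → (23, 3)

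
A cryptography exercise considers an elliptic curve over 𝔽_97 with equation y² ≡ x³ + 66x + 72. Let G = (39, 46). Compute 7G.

(76, 17)

Double-and-add on 7 = (111)₂. Start with G = (39, 46) for the leading 1-bit.
double: tangent at (39, 46): λ = (3·39² + 66)/(2·46) ≡ 70/92. 92⁻¹ ≡ 58 (mod 97), so λ ≡ 70·58 ≡ 83.
  x = λ² - 39 - 39 = 6889 - 78 ≡ 21; y = λ·(39 - 21) - 46 ≡ 90. → (21, 90)
add G: (21, 90) + (39, 46). λ = (46 - 90)/(39 - 21) ≡ 53/18 mod 97. 18⁻¹ ≡ 27 (mod 97) since 18·27 = 486 ≡ 1, so λ ≡ 73.
  x = λ² - 21 - 39 = 5329 - 60 ≡ 31; y = λ·(21 - 31) - 90 ≡ 53. → (31, 53)
double: tangent at (31, 53): λ = (3·31² + 66)/(2·53) ≡ 39/9. 9⁻¹ ≡ 54 (mod 97), so λ ≡ 39·54 ≡ 69.
  x = λ² - 31 - 31 = 4761 - 62 ≡ 43; y = λ·(31 - 43) - 53 ≡ 89. → (43, 89)
add G: (43, 89) + (39, 46). λ = (46 - 89)/(39 - 43) ≡ 54/93 mod 97. 93⁻¹ ≡ 24 (mod 97), so λ ≡ 35.
  x = λ² - 43 - 39 = 1225 - 82 ≡ 76; y = λ·(43 - 76) - 89 ≡ 17. → (76, 17)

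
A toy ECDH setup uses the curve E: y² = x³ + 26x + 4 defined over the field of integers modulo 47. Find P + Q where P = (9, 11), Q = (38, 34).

(7, 23)

(9, 11) + (38, 34). λ = (34 - 11)/(38 - 9) ≡ 23/29 mod 47. 29⁻¹ ≡ 13 (mod 47), so λ ≡ 17.
  x = λ² - 9 - 38 = 289 - 47 ≡ 7; y = λ·(9 - 7) - 11 ≡ 23. → (7, 23)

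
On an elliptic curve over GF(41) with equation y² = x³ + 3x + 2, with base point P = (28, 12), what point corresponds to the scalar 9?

(14, 0)

Double-and-add on 9 = (1001)₂. Start with P = (28, 12) for the leading 1-bit.
double: tangent at (28, 12): λ = (3·28² + 3)/(2·12) ≡ 18/24. 24⁻¹ ≡ 12 (mod 41) since 24·12 = 288 ≡ 1, so λ ≡ 18·12 ≡ 11.
  x = λ² - 28 - 28 = 121 - 56 ≡ 24; y = λ·(28 - 24) - 12 ≡ 32. → (24, 32)
double: tangent at (24, 32): λ = (3·24² + 3)/(2·32) ≡ 9/23. 23⁻¹ ≡ 25 (mod 41) since 23·25 = 575 ≡ 1, so λ ≡ 9·25 ≡ 20.
  x = λ² - 24 - 24 = 400 - 48 ≡ 24; y = λ·(24 - 24) - 32 ≡ 9. → (24, 9)
double: tangent at (24, 9): λ = (3·24² + 3)/(2·9) ≡ 9/18. 18⁻¹ ≡ 16 (mod 41), so λ ≡ 9·16 ≡ 21.
  x = λ² - 24 - 24 = 441 - 48 ≡ 24; y = λ·(24 - 24) - 9 ≡ 32. → (24, 32)
add P: (24, 32) + (28, 12). λ = (12 - 32)/(28 - 24) ≡ 21/4 mod 41. 4⁻¹ ≡ 31 (mod 41), so λ ≡ 36.
  x = λ² - 24 - 28 = 1296 - 52 ≡ 14; y = λ·(24 - 14) - 32 ≡ 0. → (14, 0)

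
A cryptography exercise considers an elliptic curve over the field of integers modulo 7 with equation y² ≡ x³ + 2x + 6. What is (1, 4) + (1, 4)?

(2, 5)

tangent at (1, 4): λ = (3·1² + 2)/(2·4) ≡ 5/1. 1⁻¹ ≡ 1 (mod 7), so λ ≡ 5·1 ≡ 5.
  x = λ² - 1 - 1 = 25 - 2 ≡ 2; y = λ·(1 - 2) - 4 ≡ 5. → (2, 5)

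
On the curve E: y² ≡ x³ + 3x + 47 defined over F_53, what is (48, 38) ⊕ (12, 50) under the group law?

(48, 38) + (12, 50). λ = (50 - 38)/(12 - 48) ≡ 12/17 mod 53. 17⁻¹ ≡ 25 (mod 53), so λ ≡ 35.
  x = λ² - 48 - 12 = 1225 - 60 ≡ 52; y = λ·(48 - 52) - 38 ≡ 34. → (52, 34)

(52, 34)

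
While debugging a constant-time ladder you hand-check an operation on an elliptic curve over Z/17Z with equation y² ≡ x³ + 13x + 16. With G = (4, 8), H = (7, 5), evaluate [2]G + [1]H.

First 2G:
Repeated addition: build up to 2G.
2G: tangent at (4, 8): λ = (3·4² + 13)/(2·8) ≡ 10/16. 16⁻¹ ≡ 16 (mod 17), so λ ≡ 10·16 ≡ 7.
  x = λ² - 4 - 4 = 49 - 8 ≡ 7; y = λ·(4 - 7) - 8 ≡ 5. → (7, 5)
2G = (7, 5).
Finally 2G + H:
tangent at (7, 5): λ = (3·7² + 13)/(2·5) ≡ 7/10. 10⁻¹ ≡ 12 (mod 17) since 10·12 = 120 ≡ 1, so λ ≡ 7·12 ≡ 16.
  x = λ² - 7 - 7 = 256 - 14 ≡ 4; y = λ·(7 - 4) - 5 ≡ 9. → (4, 9)

(4, 9)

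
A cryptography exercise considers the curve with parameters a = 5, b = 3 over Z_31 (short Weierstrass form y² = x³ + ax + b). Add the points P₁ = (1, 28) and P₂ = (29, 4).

(3, 18)

(1, 28) + (29, 4). λ = (4 - 28)/(29 - 1) ≡ 7/28 mod 31. 28⁻¹ ≡ 10 (mod 31), so λ ≡ 8.
  x = λ² - 1 - 29 = 64 - 30 ≡ 3; y = λ·(1 - 3) - 28 ≡ 18. → (3, 18)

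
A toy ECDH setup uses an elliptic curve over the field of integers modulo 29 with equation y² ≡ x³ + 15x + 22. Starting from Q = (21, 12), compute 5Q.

Repeated addition: build up to 5Q.
2Q: tangent at (21, 12): λ = (3·21² + 15)/(2·12) ≡ 4/24. 24⁻¹ ≡ 23 (mod 29) since 24·23 = 552 ≡ 1, so λ ≡ 4·23 ≡ 5.
  x = λ² - 21 - 21 = 25 - 42 ≡ 12; y = λ·(21 - 12) - 12 ≡ 4. → (12, 4)
3Q: (12, 4) + (21, 12). λ = (12 - 4)/(21 - 12) ≡ 8/9 mod 29. 9⁻¹ ≡ 13 (mod 29), so λ ≡ 17.
  x = λ² - 12 - 21 = 289 - 33 ≡ 24; y = λ·(12 - 24) - 4 ≡ 24. → (24, 24)
4Q: (24, 24) + (21, 12). λ = (12 - 24)/(21 - 24) ≡ 17/26 mod 29. 26⁻¹ ≡ 19 (mod 29), so λ ≡ 4.
  x = λ² - 24 - 21 = 16 - 45 ≡ 0; y = λ·(24 - 0) - 24 ≡ 14. → (0, 14)
5Q: (0, 14) + (21, 12). λ = (12 - 14)/(21 - 0) ≡ 27/21 mod 29. 21⁻¹ ≡ 18 (mod 29), so λ ≡ 22.
  x = λ² - 0 - 21 = 484 - 21 ≡ 28; y = λ·(0 - 28) - 14 ≡ 8. → (28, 8)

(28, 8)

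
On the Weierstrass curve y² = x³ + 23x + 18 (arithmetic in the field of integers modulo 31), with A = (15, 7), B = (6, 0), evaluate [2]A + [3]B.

(25, 6)

First 2A:
Repeated addition: build up to 2A.
2A: tangent at (15, 7): λ = (3·15² + 23)/(2·7) ≡ 16/14. 14⁻¹ ≡ 20 (mod 31), so λ ≡ 16·20 ≡ 10.
  x = λ² - 15 - 15 = 100 - 30 ≡ 8; y = λ·(15 - 8) - 7 ≡ 1. → (8, 1)
2A = (8, 1).
Next 3B:
Repeated addition: build up to 3B.
2B: (6, 0) + (6, 0): same x and y₁ ≡ -y₂, so the sum is 𝒪.
3B: 𝒪 + (6, 0) = (6, 0) (identity).
3B = (6, 0).
Finally 2A + 3B:
(8, 1) + (6, 0). λ = (0 - 1)/(6 - 8) ≡ 30/29 mod 31. 29⁻¹ ≡ 15 (mod 31), so λ ≡ 16.
  x = λ² - 8 - 6 = 256 - 14 ≡ 25; y = λ·(8 - 25) - 1 ≡ 6. → (25, 6)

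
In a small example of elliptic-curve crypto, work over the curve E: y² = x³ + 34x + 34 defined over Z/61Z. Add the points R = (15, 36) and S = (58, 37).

(33, 26)

(15, 36) + (58, 37). λ = (37 - 36)/(58 - 15) ≡ 1/43 mod 61. 43⁻¹ ≡ 44 (mod 61), so λ ≡ 44.
  x = λ² - 15 - 58 = 1936 - 73 ≡ 33; y = λ·(15 - 33) - 36 ≡ 26. → (33, 26)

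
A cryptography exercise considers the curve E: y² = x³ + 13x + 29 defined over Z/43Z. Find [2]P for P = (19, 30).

(22, 27)

tangent at (19, 30): λ = (3·19² + 13)/(2·30) ≡ 21/17. 17⁻¹ ≡ 38 (mod 43) since 17·38 = 646 ≡ 1, so λ ≡ 21·38 ≡ 24.
  x = λ² - 19 - 19 = 576 - 38 ≡ 22; y = λ·(19 - 22) - 30 ≡ 27. → (22, 27)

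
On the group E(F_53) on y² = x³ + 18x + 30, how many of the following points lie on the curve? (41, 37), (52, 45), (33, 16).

2

(41, 37): 37² ≡ 44, rhs ≡ 47 → off.
(52, 45): 45² ≡ 11, rhs ≡ 11 → on.
(33, 16): 16² ≡ 44, rhs ≡ 44 → on.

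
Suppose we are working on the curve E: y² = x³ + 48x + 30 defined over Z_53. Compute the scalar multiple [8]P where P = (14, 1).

Repeated addition: build up to 8P.
2P: tangent at (14, 1): λ = (3·14² + 48)/(2·1) ≡ 0/2. 2⁻¹ ≡ 27 (mod 53) since 2·27 = 54 ≡ 1, so λ ≡ 0·27 ≡ 0.
  x = λ² - 14 - 14 = 0 - 28 ≡ 25; y = λ·(14 - 25) - 1 ≡ 52. → (25, 52)
3P: (25, 52) + (14, 1). λ = (1 - 52)/(14 - 25) ≡ 2/42 mod 53. 42⁻¹ ≡ 24 (mod 53) since 42·24 = 1008 ≡ 1, so λ ≡ 48.
  x = λ² - 25 - 14 = 2304 - 39 ≡ 39; y = λ·(25 - 39) - 52 ≡ 18. → (39, 18)
4P: (39, 18) + (14, 1). λ = (1 - 18)/(14 - 39) ≡ 36/28 mod 53. 28⁻¹ ≡ 36 (mod 53), so λ ≡ 24.
  x = λ² - 39 - 14 = 576 - 53 ≡ 46; y = λ·(39 - 46) - 18 ≡ 26. → (46, 26)
5P: (46, 26) + (14, 1). λ = (1 - 26)/(14 - 46) ≡ 28/21 mod 53. 21⁻¹ ≡ 48 (mod 53), so λ ≡ 19.
  x = λ² - 46 - 14 = 361 - 60 ≡ 36; y = λ·(46 - 36) - 26 ≡ 5. → (36, 5)
6P: (36, 5) + (14, 1). λ = (1 - 5)/(14 - 36) ≡ 49/31 mod 53. 31⁻¹ ≡ 12 (mod 53), so λ ≡ 5.
  x = λ² - 36 - 14 = 25 - 50 ≡ 28; y = λ·(36 - 28) - 5 ≡ 35. → (28, 35)
7P: (28, 35) + (14, 1). λ = (1 - 35)/(14 - 28) ≡ 19/39 mod 53. 39⁻¹ ≡ 34 (mod 53), so λ ≡ 10.
  x = λ² - 28 - 14 = 100 - 42 ≡ 5; y = λ·(28 - 5) - 35 ≡ 36. → (5, 36)
8P: (5, 36) + (14, 1). λ = (1 - 36)/(14 - 5) ≡ 18/9 mod 53. 9⁻¹ ≡ 6 (mod 53) since 9·6 = 54 ≡ 1, so λ ≡ 2.
  x = λ² - 5 - 14 = 4 - 19 ≡ 38; y = λ·(5 - 38) - 36 ≡ 4. → (38, 4)

(38, 4)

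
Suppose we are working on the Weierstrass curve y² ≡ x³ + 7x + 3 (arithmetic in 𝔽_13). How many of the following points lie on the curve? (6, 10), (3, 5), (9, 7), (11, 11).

(6, 10): 10² ≡ 9, rhs ≡ 1 → off.
(3, 5): 5² ≡ 12, rhs ≡ 12 → on.
(9, 7): 7² ≡ 10, rhs ≡ 2 → off.
(11, 11): 11² ≡ 4, rhs ≡ 7 → off.

1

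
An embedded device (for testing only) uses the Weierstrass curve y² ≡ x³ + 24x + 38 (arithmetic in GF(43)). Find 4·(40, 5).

(42, 23)

Write P = (40, 5).
Double-and-add on 4 = (100)₂. Start with P = (40, 5) for the leading 1-bit.
double: tangent at (40, 5): λ = (3·40² + 24)/(2·5) ≡ 8/10. 10⁻¹ ≡ 13 (mod 43), so λ ≡ 8·13 ≡ 18.
  x = λ² - 40 - 40 = 324 - 80 ≡ 29; y = λ·(40 - 29) - 5 ≡ 21. → (29, 21)
double: tangent at (29, 21): λ = (3·29² + 24)/(2·21) ≡ 10/42. 42⁻¹ ≡ 42 (mod 43), so λ ≡ 10·42 ≡ 33.
  x = λ² - 29 - 29 = 1089 - 58 ≡ 42; y = λ·(29 - 42) - 21 ≡ 23. → (42, 23)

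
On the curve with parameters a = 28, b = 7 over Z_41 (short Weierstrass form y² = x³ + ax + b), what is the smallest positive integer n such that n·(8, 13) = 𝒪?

2P: tangent at (8, 13): λ = (3·8² + 28)/(2·13) ≡ 15/26. 26⁻¹ ≡ 30 (mod 41), so λ ≡ 15·30 ≡ 40.
  x = λ² - 8 - 8 = 1600 - 16 ≡ 26; y = λ·(8 - 26) - 13 ≡ 5. → (26, 5)
3P: (26, 5) + (8, 13). λ = (13 - 5)/(8 - 26) ≡ 8/23 mod 41. 23⁻¹ ≡ 25 (mod 41), so λ ≡ 36.
  x = λ² - 26 - 8 = 1296 - 34 ≡ 32; y = λ·(26 - 32) - 5 ≡ 25. → (32, 25)
4P: (32, 25) + (8, 13). λ = (13 - 25)/(8 - 32) ≡ 29/17 mod 41. 17⁻¹ ≡ 29 (mod 41), so λ ≡ 21.
  x = λ² - 32 - 8 = 441 - 40 ≡ 32; y = λ·(32 - 32) - 25 ≡ 16. → (32, 16)
5P: (32, 16) + (8, 13). λ = (13 - 16)/(8 - 32) ≡ 38/17 mod 41. 17⁻¹ ≡ 29 (mod 41), so λ ≡ 36.
  x = λ² - 32 - 8 = 1296 - 40 ≡ 26; y = λ·(32 - 26) - 16 ≡ 36. → (26, 36)
6P: (26, 36) + (8, 13). λ = (13 - 36)/(8 - 26) ≡ 18/23 mod 41. 23⁻¹ ≡ 25 (mod 41), so λ ≡ 40.
  x = λ² - 26 - 8 = 1600 - 34 ≡ 8; y = λ·(26 - 8) - 36 ≡ 28. → (8, 28)
7P: (8, 28) + (8, 13): same x and y₁ ≡ -y₂, so the sum is 𝒪.
7P = 𝒪, so the order is 7.

7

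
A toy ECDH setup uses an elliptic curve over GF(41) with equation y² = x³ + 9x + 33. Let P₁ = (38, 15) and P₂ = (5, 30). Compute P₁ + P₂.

(38, 15) + (5, 30). λ = (30 - 15)/(5 - 38) ≡ 15/8 mod 41. 8⁻¹ ≡ 36 (mod 41), so λ ≡ 7.
  x = λ² - 38 - 5 = 49 - 43 ≡ 6; y = λ·(38 - 6) - 15 ≡ 4. → (6, 4)

(6, 4)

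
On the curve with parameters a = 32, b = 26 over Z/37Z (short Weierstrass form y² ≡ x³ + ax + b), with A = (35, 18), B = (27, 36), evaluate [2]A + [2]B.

(35, 19)

First 2A:
Repeated addition: build up to 2A.
2A: tangent at (35, 18): λ = (3·35² + 32)/(2·18) ≡ 7/36. 36⁻¹ ≡ 36 (mod 37) since 36·36 = 1296 ≡ 1, so λ ≡ 7·36 ≡ 30.
  x = λ² - 35 - 35 = 900 - 70 ≡ 16; y = λ·(35 - 16) - 18 ≡ 34. → (16, 34)
2A = (16, 34).
Next 2B:
Repeated addition: build up to 2B.
2B: tangent at (27, 36): λ = (3·27² + 32)/(2·36) ≡ 36/35. 35⁻¹ ≡ 18 (mod 37), so λ ≡ 36·18 ≡ 19.
  x = λ² - 27 - 27 = 361 - 54 ≡ 11; y = λ·(27 - 11) - 36 ≡ 9. → (11, 9)
2B = (11, 9).
Finally 2A + 2B:
(16, 34) + (11, 9). λ = (9 - 34)/(11 - 16) ≡ 12/32 mod 37. 32⁻¹ ≡ 22 (mod 37), so λ ≡ 5.
  x = λ² - 16 - 11 = 25 - 27 ≡ 35; y = λ·(16 - 35) - 34 ≡ 19. → (35, 19)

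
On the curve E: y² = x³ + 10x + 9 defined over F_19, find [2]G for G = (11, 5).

(3, 16)

tangent at (11, 5): λ = (3·11² + 10)/(2·5) ≡ 12/10. 10⁻¹ ≡ 2 (mod 19) since 10·2 = 20 ≡ 1, so λ ≡ 12·2 ≡ 5.
  x = λ² - 11 - 11 = 25 - 22 ≡ 3; y = λ·(11 - 3) - 5 ≡ 16. → (3, 16)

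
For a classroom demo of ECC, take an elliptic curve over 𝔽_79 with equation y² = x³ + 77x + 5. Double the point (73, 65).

(9, 20)

tangent at (73, 65): λ = (3·73² + 77)/(2·65) ≡ 27/51. 51⁻¹ ≡ 31 (mod 79), so λ ≡ 27·31 ≡ 47.
  x = λ² - 73 - 73 = 2209 - 146 ≡ 9; y = λ·(73 - 9) - 65 ≡ 20. → (9, 20)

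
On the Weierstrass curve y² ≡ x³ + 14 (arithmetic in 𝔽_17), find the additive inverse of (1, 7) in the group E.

-(1, 7) = (1, -7 mod 17) = (1, 10).

(1, 10)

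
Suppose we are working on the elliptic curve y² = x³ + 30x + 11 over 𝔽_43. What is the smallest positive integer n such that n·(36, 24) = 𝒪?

7

2P: tangent at (36, 24): λ = (3·36² + 30)/(2·24) ≡ 5/5. 5⁻¹ ≡ 26 (mod 43) since 5·26 = 130 ≡ 1, so λ ≡ 5·26 ≡ 1.
  x = λ² - 36 - 36 = 1 - 72 ≡ 15; y = λ·(36 - 15) - 24 ≡ 40. → (15, 40)
3P: (15, 40) + (36, 24). λ = (24 - 40)/(36 - 15) ≡ 27/21 mod 43. 21⁻¹ ≡ 41 (mod 43), so λ ≡ 32.
  x = λ² - 15 - 36 = 1024 - 51 ≡ 27; y = λ·(15 - 27) - 40 ≡ 6. → (27, 6)
4P: (27, 6) + (36, 24). λ = (24 - 6)/(36 - 27) ≡ 18/9 mod 43. 9⁻¹ ≡ 24 (mod 43), so λ ≡ 2.
  x = λ² - 27 - 36 = 4 - 63 ≡ 27; y = λ·(27 - 27) - 6 ≡ 37. → (27, 37)
5P: (27, 37) + (36, 24). λ = (24 - 37)/(36 - 27) ≡ 30/9 mod 43. 9⁻¹ ≡ 24 (mod 43), so λ ≡ 32.
  x = λ² - 27 - 36 = 1024 - 63 ≡ 15; y = λ·(27 - 15) - 37 ≡ 3. → (15, 3)
6P: (15, 3) + (36, 24). λ = (24 - 3)/(36 - 15) ≡ 21/21 mod 43. 21⁻¹ ≡ 41 (mod 43) since 21·41 = 861 ≡ 1, so λ ≡ 1.
  x = λ² - 15 - 36 = 1 - 51 ≡ 36; y = λ·(15 - 36) - 3 ≡ 19. → (36, 19)
7P: (36, 19) + (36, 24): same x and y₁ ≡ -y₂, so the sum is 𝒪.
7P = 𝒪, so the order is 7.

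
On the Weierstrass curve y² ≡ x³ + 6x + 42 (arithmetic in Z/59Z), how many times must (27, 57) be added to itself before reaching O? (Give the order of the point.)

2P: tangent at (27, 57): λ = (3·27² + 6)/(2·57) ≡ 10/55. 55⁻¹ ≡ 44 (mod 59), so λ ≡ 10·44 ≡ 27.
  x = λ² - 27 - 27 = 729 - 54 ≡ 26; y = λ·(27 - 26) - 57 ≡ 29. → (26, 29)
3P: (26, 29) + (27, 57). λ = (57 - 29)/(27 - 26) ≡ 28/1 mod 59. 1⁻¹ ≡ 1 (mod 59) since 1·1 = 1 ≡ 1, so λ ≡ 28.
  x = λ² - 26 - 27 = 784 - 53 ≡ 23; y = λ·(26 - 23) - 29 ≡ 55. → (23, 55)
4P: (23, 55) + (27, 57). λ = (57 - 55)/(27 - 23) ≡ 2/4 mod 59. 4⁻¹ ≡ 15 (mod 59), so λ ≡ 30.
  x = λ² - 23 - 27 = 900 - 50 ≡ 24; y = λ·(23 - 24) - 55 ≡ 33. → (24, 33)
5P: (24, 33) + (27, 57). λ = (57 - 33)/(27 - 24) ≡ 24/3 mod 59. 3⁻¹ ≡ 20 (mod 59), so λ ≡ 8.
  x = λ² - 24 - 27 = 64 - 51 ≡ 13; y = λ·(24 - 13) - 33 ≡ 55. → (13, 55)
6P: (13, 55) + (27, 57). λ = (57 - 55)/(27 - 13) ≡ 2/14 mod 59. 14⁻¹ ≡ 38 (mod 59), so λ ≡ 17.
  x = λ² - 13 - 27 = 289 - 40 ≡ 13; y = λ·(13 - 13) - 55 ≡ 4. → (13, 4)
7P: (13, 4) + (27, 57). λ = (57 - 4)/(27 - 13) ≡ 53/14 mod 59. 14⁻¹ ≡ 38 (mod 59), so λ ≡ 8.
  x = λ² - 13 - 27 = 64 - 40 ≡ 24; y = λ·(13 - 24) - 4 ≡ 26. → (24, 26)
8P: (24, 26) + (27, 57). λ = (57 - 26)/(27 - 24) ≡ 31/3 mod 59. 3⁻¹ ≡ 20 (mod 59), so λ ≡ 30.
  x = λ² - 24 - 27 = 900 - 51 ≡ 23; y = λ·(24 - 23) - 26 ≡ 4. → (23, 4)
9P: (23, 4) + (27, 57). λ = (57 - 4)/(27 - 23) ≡ 53/4 mod 59. 4⁻¹ ≡ 15 (mod 59) since 4·15 = 60 ≡ 1, so λ ≡ 28.
  x = λ² - 23 - 27 = 784 - 50 ≡ 26; y = λ·(23 - 26) - 4 ≡ 30. → (26, 30)
10P: (26, 30) + (27, 57). λ = (57 - 30)/(27 - 26) ≡ 27/1 mod 59. 1⁻¹ ≡ 1 (mod 59), so λ ≡ 27.
  x = λ² - 26 - 27 = 729 - 53 ≡ 27; y = λ·(26 - 27) - 30 ≡ 2. → (27, 2)
11P: (27, 2) + (27, 57): same x and y₁ ≡ -y₂, so the sum is O.
11P = O, so the order is 11.

11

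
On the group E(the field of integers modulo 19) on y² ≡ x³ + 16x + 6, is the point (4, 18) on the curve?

yes

y² = 18² ≡ 1; x³ + 16x + 6 = 134 ≡ 1 (mod 19). 1 = 1.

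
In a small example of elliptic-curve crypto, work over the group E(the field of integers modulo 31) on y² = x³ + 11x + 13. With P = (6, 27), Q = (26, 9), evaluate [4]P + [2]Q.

(5, 21)

First 4P:
Double-and-add on 4 = (100)₂. Start with P = (6, 27) for the leading 1-bit.
double: tangent at (6, 27): λ = (3·6² + 11)/(2·27) ≡ 26/23. 23⁻¹ ≡ 27 (mod 31) since 23·27 = 621 ≡ 1, so λ ≡ 26·27 ≡ 20.
  x = λ² - 6 - 6 = 400 - 12 ≡ 16; y = λ·(6 - 16) - 27 ≡ 21. → (16, 21)
double: tangent at (16, 21): λ = (3·16² + 11)/(2·21) ≡ 4/11. 11⁻¹ ≡ 17 (mod 31), so λ ≡ 4·17 ≡ 6.
  x = λ² - 16 - 16 = 36 - 32 ≡ 4; y = λ·(16 - 4) - 21 ≡ 20. → (4, 20)
4P = (4, 20).
Next 2Q:
Repeated addition: build up to 2Q.
2Q: tangent at (26, 9): λ = (3·26² + 11)/(2·9) ≡ 24/18. 18⁻¹ ≡ 19 (mod 31) since 18·19 = 342 ≡ 1, so λ ≡ 24·19 ≡ 22.
  x = λ² - 26 - 26 = 484 - 52 ≡ 29; y = λ·(26 - 29) - 9 ≡ 18. → (29, 18)
2Q = (29, 18).
Finally 4P + 2Q:
(4, 20) + (29, 18). λ = (18 - 20)/(29 - 4) ≡ 29/25 mod 31. 25⁻¹ ≡ 5 (mod 31), so λ ≡ 21.
  x = λ² - 4 - 29 = 441 - 33 ≡ 5; y = λ·(4 - 5) - 20 ≡ 21. → (5, 21)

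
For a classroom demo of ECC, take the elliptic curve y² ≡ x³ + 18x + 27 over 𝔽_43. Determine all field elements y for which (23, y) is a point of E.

3, 40

x³ + 18x + 27 = 12608 ≡ 9 (mod 43).
Square roots of 9 mod 43: 3 and 40 (since 3² = 9 ≡ 9).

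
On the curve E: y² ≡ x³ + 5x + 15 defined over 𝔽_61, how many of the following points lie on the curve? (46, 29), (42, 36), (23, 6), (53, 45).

(46, 29): 29² ≡ 48, rhs ≡ 42 → off.
(42, 36): 36² ≡ 15, rhs ≡ 15 → on.
(23, 6): 6² ≡ 36, rhs ≡ 36 → on.
(53, 45): 45² ≡ 12, rhs ≡ 12 → on.

3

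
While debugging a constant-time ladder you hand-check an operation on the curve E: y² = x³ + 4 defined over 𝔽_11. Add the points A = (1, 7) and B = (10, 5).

(1, 4)

(1, 7) + (10, 5). λ = (5 - 7)/(10 - 1) ≡ 9/9 mod 11. 9⁻¹ ≡ 5 (mod 11), so λ ≡ 1.
  x = λ² - 1 - 10 = 1 - 11 ≡ 1; y = λ·(1 - 1) - 7 ≡ 4. → (1, 4)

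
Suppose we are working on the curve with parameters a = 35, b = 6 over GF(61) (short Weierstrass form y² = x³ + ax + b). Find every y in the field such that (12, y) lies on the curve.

18, 43

x³ + 35x + 6 = 2154 ≡ 19 (mod 61).
Square roots of 19 mod 61: 18 and 43 (since 18² = 324 ≡ 19).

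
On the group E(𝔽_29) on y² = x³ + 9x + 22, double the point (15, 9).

tangent at (15, 9): λ = (3·15² + 9)/(2·9) ≡ 17/18. 18⁻¹ ≡ 21 (mod 29) since 18·21 = 378 ≡ 1, so λ ≡ 17·21 ≡ 9.
  x = λ² - 15 - 15 = 81 - 30 ≡ 22; y = λ·(15 - 22) - 9 ≡ 15. → (22, 15)

(22, 15)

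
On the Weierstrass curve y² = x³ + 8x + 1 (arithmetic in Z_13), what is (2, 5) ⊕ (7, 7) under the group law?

(0, 1)

(2, 5) + (7, 7). λ = (7 - 5)/(7 - 2) ≡ 2/5 mod 13. 5⁻¹ ≡ 8 (mod 13), so λ ≡ 3.
  x = λ² - 2 - 7 = 9 - 9 ≡ 0; y = λ·(2 - 0) - 5 ≡ 1. → (0, 1)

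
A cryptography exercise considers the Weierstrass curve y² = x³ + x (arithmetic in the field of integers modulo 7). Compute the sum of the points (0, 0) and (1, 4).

(0, 0) + (1, 4). λ = (4 - 0)/(1 - 0) ≡ 4/1 mod 7. 1⁻¹ ≡ 1 (mod 7), so λ ≡ 4.
  x = λ² - 0 - 1 = 16 - 1 ≡ 1; y = λ·(0 - 1) - 0 ≡ 3. → (1, 3)

(1, 3)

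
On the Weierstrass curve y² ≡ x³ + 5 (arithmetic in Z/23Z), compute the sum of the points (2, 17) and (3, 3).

(2, 17) + (3, 3). λ = (3 - 17)/(3 - 2) ≡ 9/1 mod 23. 1⁻¹ ≡ 1 (mod 23) since 1·1 = 1 ≡ 1, so λ ≡ 9.
  x = λ² - 2 - 3 = 81 - 5 ≡ 7; y = λ·(2 - 7) - 17 ≡ 7. → (7, 7)

(7, 7)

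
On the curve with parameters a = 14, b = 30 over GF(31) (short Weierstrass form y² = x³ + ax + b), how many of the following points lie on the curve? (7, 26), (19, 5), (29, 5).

2

(7, 26): 26² ≡ 25, rhs ≡ 6 → off.
(19, 5): 5² ≡ 25, rhs ≡ 25 → on.
(29, 5): 5² ≡ 25, rhs ≡ 25 → on.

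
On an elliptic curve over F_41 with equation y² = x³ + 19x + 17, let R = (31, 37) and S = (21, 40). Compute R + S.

(10, 10)

(31, 37) + (21, 40). λ = (40 - 37)/(21 - 31) ≡ 3/31 mod 41. 31⁻¹ ≡ 4 (mod 41) since 31·4 = 124 ≡ 1, so λ ≡ 12.
  x = λ² - 31 - 21 = 144 - 52 ≡ 10; y = λ·(31 - 10) - 37 ≡ 10. → (10, 10)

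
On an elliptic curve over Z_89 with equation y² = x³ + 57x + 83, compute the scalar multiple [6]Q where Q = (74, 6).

(42, 84)

Repeated addition: build up to 6Q.
2Q: tangent at (74, 6): λ = (3·74² + 57)/(2·6) ≡ 20/12. 12⁻¹ ≡ 52 (mod 89) since 12·52 = 624 ≡ 1, so λ ≡ 20·52 ≡ 61.
  x = λ² - 74 - 74 = 3721 - 148 ≡ 13; y = λ·(74 - 13) - 6 ≡ 66. → (13, 66)
3Q: (13, 66) + (74, 6). λ = (6 - 66)/(74 - 13) ≡ 29/61 mod 89. 61⁻¹ ≡ 54 (mod 89), so λ ≡ 53.
  x = λ² - 13 - 74 = 2809 - 87 ≡ 52; y = λ·(13 - 52) - 66 ≡ 3. → (52, 3)
4Q: (52, 3) + (74, 6). λ = (6 - 3)/(74 - 52) ≡ 3/22 mod 89. 22⁻¹ ≡ 85 (mod 89) since 22·85 = 1870 ≡ 1, so λ ≡ 77.
  x = λ² - 52 - 74 = 5929 - 126 ≡ 18; y = λ·(52 - 18) - 3 ≡ 34. → (18, 34)
5Q: (18, 34) + (74, 6). λ = (6 - 34)/(74 - 18) ≡ 61/56 mod 89. 56⁻¹ ≡ 62 (mod 89), so λ ≡ 44.
  x = λ² - 18 - 74 = 1936 - 92 ≡ 64; y = λ·(18 - 64) - 34 ≡ 78. → (64, 78)
6Q: (64, 78) + (74, 6). λ = (6 - 78)/(74 - 64) ≡ 17/10 mod 89. 10⁻¹ ≡ 9 (mod 89) since 10·9 = 90 ≡ 1, so λ ≡ 64.
  x = λ² - 64 - 74 = 4096 - 138 ≡ 42; y = λ·(64 - 42) - 78 ≡ 84. → (42, 84)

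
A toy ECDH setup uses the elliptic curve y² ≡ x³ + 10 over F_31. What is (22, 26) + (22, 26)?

(26, 3)

tangent at (22, 26): λ = (3·22² + 0)/(2·26) ≡ 26/21. 21⁻¹ ≡ 3 (mod 31) since 21·3 = 63 ≡ 1, so λ ≡ 26·3 ≡ 16.
  x = λ² - 22 - 22 = 256 - 44 ≡ 26; y = λ·(22 - 26) - 26 ≡ 3. → (26, 3)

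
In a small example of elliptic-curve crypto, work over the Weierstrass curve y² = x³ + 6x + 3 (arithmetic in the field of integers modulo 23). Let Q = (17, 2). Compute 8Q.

Repeated addition: build up to 8Q.
2Q: tangent at (17, 2): λ = (3·17² + 6)/(2·2) ≡ 22/4. 4⁻¹ ≡ 6 (mod 23), so λ ≡ 22·6 ≡ 17.
  x = λ² - 17 - 17 = 289 - 34 ≡ 2; y = λ·(17 - 2) - 2 ≡ 0. → (2, 0)
3Q: (2, 0) + (17, 2). λ = (2 - 0)/(17 - 2) ≡ 2/15 mod 23. 15⁻¹ ≡ 20 (mod 23) since 15·20 = 300 ≡ 1, so λ ≡ 17.
  x = λ² - 2 - 17 = 289 - 19 ≡ 17; y = λ·(2 - 17) - 0 ≡ 21. → (17, 21)
4Q: (17, 21) + (17, 2): same x and y₁ ≡ -y₂, so the sum is O.
5Q: O + (17, 2) = (17, 2) (identity).
6Q: tangent at (17, 2): λ = (3·17² + 6)/(2·2) ≡ 22/4. 4⁻¹ ≡ 6 (mod 23), so λ ≡ 22·6 ≡ 17.
  x = λ² - 17 - 17 = 289 - 34 ≡ 2; y = λ·(17 - 2) - 2 ≡ 0. → (2, 0)
7Q: (2, 0) + (17, 2). λ = (2 - 0)/(17 - 2) ≡ 2/15 mod 23. 15⁻¹ ≡ 20 (mod 23), so λ ≡ 17.
  x = λ² - 2 - 17 = 289 - 19 ≡ 17; y = λ·(2 - 17) - 0 ≡ 21. → (17, 21)
8Q: (17, 21) + (17, 2): same x and y₁ ≡ -y₂, so the sum is O.

O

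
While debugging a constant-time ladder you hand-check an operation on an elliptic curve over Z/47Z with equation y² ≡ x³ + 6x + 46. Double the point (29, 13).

(17, 19)

tangent at (29, 13): λ = (3·29² + 6)/(2·13) ≡ 38/26. 26⁻¹ ≡ 38 (mod 47) since 26·38 = 988 ≡ 1, so λ ≡ 38·38 ≡ 34.
  x = λ² - 29 - 29 = 1156 - 58 ≡ 17; y = λ·(29 - 17) - 13 ≡ 19. → (17, 19)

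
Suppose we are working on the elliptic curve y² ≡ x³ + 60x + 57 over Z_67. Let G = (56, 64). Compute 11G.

(19, 4)

Double-and-add on 11 = (1011)₂. Start with G = (56, 64) for the leading 1-bit.
double: tangent at (56, 64): λ = (3·56² + 60)/(2·64) ≡ 21/61. 61⁻¹ ≡ 11 (mod 67), so λ ≡ 21·11 ≡ 30.
  x = λ² - 56 - 56 = 900 - 112 ≡ 51; y = λ·(56 - 51) - 64 ≡ 19. → (51, 19)
double: tangent at (51, 19): λ = (3·51² + 60)/(2·19) ≡ 24/38. 38⁻¹ ≡ 30 (mod 67), so λ ≡ 24·30 ≡ 50.
  x = λ² - 51 - 51 = 2500 - 102 ≡ 53; y = λ·(51 - 53) - 19 ≡ 15. → (53, 15)
add G: (53, 15) + (56, 64). λ = (64 - 15)/(56 - 53) ≡ 49/3 mod 67. 3⁻¹ ≡ 45 (mod 67) since 3·45 = 135 ≡ 1, so λ ≡ 61.
  x = λ² - 53 - 56 = 3721 - 109 ≡ 61; y = λ·(53 - 61) - 15 ≡ 33. → (61, 33)
double: tangent at (61, 33): λ = (3·61² + 60)/(2·33) ≡ 34/66. 66⁻¹ ≡ 66 (mod 67) since 66·66 = 4356 ≡ 1, so λ ≡ 34·66 ≡ 33.
  x = λ² - 61 - 61 = 1089 - 122 ≡ 29; y = λ·(61 - 29) - 33 ≡ 18. → (29, 18)
add G: (29, 18) + (56, 64). λ = (64 - 18)/(56 - 29) ≡ 46/27 mod 67. 27⁻¹ ≡ 5 (mod 67) since 27·5 = 135 ≡ 1, so λ ≡ 29.
  x = λ² - 29 - 56 = 841 - 85 ≡ 19; y = λ·(29 - 19) - 18 ≡ 4. → (19, 4)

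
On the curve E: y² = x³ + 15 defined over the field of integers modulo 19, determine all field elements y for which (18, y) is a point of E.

none

x³ + 0x + 15 = 5847 ≡ 14 (mod 19).
14 is a non-residue mod 19; no y exists.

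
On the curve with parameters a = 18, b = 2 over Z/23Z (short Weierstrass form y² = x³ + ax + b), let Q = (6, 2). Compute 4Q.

Repeated addition: build up to 4Q.
2Q: tangent at (6, 2): λ = (3·6² + 18)/(2·2) ≡ 11/4. 4⁻¹ ≡ 6 (mod 23) since 4·6 = 24 ≡ 1, so λ ≡ 11·6 ≡ 20.
  x = λ² - 6 - 6 = 400 - 12 ≡ 20; y = λ·(6 - 20) - 2 ≡ 17. → (20, 17)
3Q: (20, 17) + (6, 2). λ = (2 - 17)/(6 - 20) ≡ 8/9 mod 23. 9⁻¹ ≡ 18 (mod 23) since 9·18 = 162 ≡ 1, so λ ≡ 6.
  x = λ² - 20 - 6 = 36 - 26 ≡ 10; y = λ·(20 - 10) - 17 ≡ 20. → (10, 20)
4Q: (10, 20) + (6, 2). λ = (2 - 20)/(6 - 10) ≡ 5/19 mod 23. 19⁻¹ ≡ 17 (mod 23) since 19·17 = 323 ≡ 1, so λ ≡ 16.
  x = λ² - 10 - 6 = 256 - 16 ≡ 10; y = λ·(10 - 10) - 20 ≡ 3. → (10, 3)

(10, 3)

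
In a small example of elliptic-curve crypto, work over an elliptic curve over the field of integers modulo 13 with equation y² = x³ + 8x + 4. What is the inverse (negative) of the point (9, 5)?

(9, 8)

-(9, 5) = (9, -5 mod 13) = (9, 8).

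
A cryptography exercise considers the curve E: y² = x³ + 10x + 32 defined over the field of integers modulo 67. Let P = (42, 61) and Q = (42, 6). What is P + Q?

The two points share x = 42 and their y-coordinates satisfy 61 + 6 ≡ 0 (mod 67), so they are inverses. Their sum is ∞.

O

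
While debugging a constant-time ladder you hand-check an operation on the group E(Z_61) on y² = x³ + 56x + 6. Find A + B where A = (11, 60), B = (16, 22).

(21, 16)

(11, 60) + (16, 22). λ = (22 - 60)/(16 - 11) ≡ 23/5 mod 61. 5⁻¹ ≡ 49 (mod 61) since 5·49 = 245 ≡ 1, so λ ≡ 29.
  x = λ² - 11 - 16 = 841 - 27 ≡ 21; y = λ·(11 - 21) - 60 ≡ 16. → (21, 16)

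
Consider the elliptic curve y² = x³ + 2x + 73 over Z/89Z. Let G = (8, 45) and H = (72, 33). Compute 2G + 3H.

First 2G:
Repeated addition: build up to 2G.
2G: tangent at (8, 45): λ = (3·8² + 2)/(2·45) ≡ 16/1. 1⁻¹ ≡ 1 (mod 89) since 1·1 = 1 ≡ 1, so λ ≡ 16·1 ≡ 16.
  x = λ² - 8 - 8 = 256 - 16 ≡ 62; y = λ·(8 - 62) - 45 ≡ 70. → (62, 70)
2G = (62, 70).
Next 3H:
Repeated addition: build up to 3H.
2H: tangent at (72, 33): λ = (3·72² + 2)/(2·33) ≡ 68/66. 66⁻¹ ≡ 58 (mod 89) since 66·58 = 3828 ≡ 1, so λ ≡ 68·58 ≡ 28.
  x = λ² - 72 - 72 = 784 - 144 ≡ 17; y = λ·(72 - 17) - 33 ≡ 83. → (17, 83)
3H: (17, 83) + (72, 33). λ = (33 - 83)/(72 - 17) ≡ 39/55 mod 89. 55⁻¹ ≡ 34 (mod 89) since 55·34 = 1870 ≡ 1, so λ ≡ 80.
  x = λ² - 17 - 72 = 6400 - 89 ≡ 81; y = λ·(17 - 81) - 83 ≡ 48. → (81, 48)
3H = (81, 48).
Finally 2G + 3H:
(62, 70) + (81, 48). λ = (48 - 70)/(81 - 62) ≡ 67/19 mod 89. 19⁻¹ ≡ 75 (mod 89) since 19·75 = 1425 ≡ 1, so λ ≡ 41.
  x = λ² - 62 - 81 = 1681 - 143 ≡ 25; y = λ·(62 - 25) - 70 ≡ 23. → (25, 23)

(25, 23)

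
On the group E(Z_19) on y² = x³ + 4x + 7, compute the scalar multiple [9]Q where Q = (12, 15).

Repeated addition: build up to 9Q.
2Q: tangent at (12, 15): λ = (3·12² + 4)/(2·15) ≡ 18/11. 11⁻¹ ≡ 7 (mod 19), so λ ≡ 18·7 ≡ 12.
  x = λ² - 12 - 12 = 144 - 24 ≡ 6; y = λ·(12 - 6) - 15 ≡ 0. → (6, 0)
3Q: (6, 0) + (12, 15). λ = (15 - 0)/(12 - 6) ≡ 15/6 mod 19. 6⁻¹ ≡ 16 (mod 19) since 6·16 = 96 ≡ 1, so λ ≡ 12.
  x = λ² - 6 - 12 = 144 - 18 ≡ 12; y = λ·(6 - 12) - 0 ≡ 4. → (12, 4)
4Q: (12, 4) + (12, 15): same x and y₁ ≡ -y₂, so the sum is 𝒪.
5Q: 𝒪 + (12, 15) = (12, 15) (identity).
6Q: tangent at (12, 15): λ = (3·12² + 4)/(2·15) ≡ 18/11. 11⁻¹ ≡ 7 (mod 19), so λ ≡ 18·7 ≡ 12.
  x = λ² - 12 - 12 = 144 - 24 ≡ 6; y = λ·(12 - 6) - 15 ≡ 0. → (6, 0)
7Q: (6, 0) + (12, 15). λ = (15 - 0)/(12 - 6) ≡ 15/6 mod 19. 6⁻¹ ≡ 16 (mod 19) since 6·16 = 96 ≡ 1, so λ ≡ 12.
  x = λ² - 6 - 12 = 144 - 18 ≡ 12; y = λ·(6 - 12) - 0 ≡ 4. → (12, 4)
8Q: (12, 4) + (12, 15): same x and y₁ ≡ -y₂, so the sum is 𝒪.
9Q: 𝒪 + (12, 15) = (12, 15) (identity).

(12, 15)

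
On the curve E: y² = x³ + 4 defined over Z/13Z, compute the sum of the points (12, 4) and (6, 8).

(12, 4) + (6, 8). λ = (8 - 4)/(6 - 12) ≡ 4/7 mod 13. 7⁻¹ ≡ 2 (mod 13), so λ ≡ 8.
  x = λ² - 12 - 6 = 64 - 18 ≡ 7; y = λ·(12 - 7) - 4 ≡ 10. → (7, 10)

(7, 10)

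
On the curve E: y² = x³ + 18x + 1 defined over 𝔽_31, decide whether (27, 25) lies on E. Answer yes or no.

no

y² = 25² ≡ 5; x³ + 18x + 1 = 20170 ≡ 20 (mod 31). 5 ≠ 20.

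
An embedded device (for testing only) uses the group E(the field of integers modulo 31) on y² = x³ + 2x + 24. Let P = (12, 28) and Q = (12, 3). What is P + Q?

O

The two points share x = 12 and their y-coordinates satisfy 28 + 3 ≡ 0 (mod 31), so they are inverses. Their sum is 𝒪.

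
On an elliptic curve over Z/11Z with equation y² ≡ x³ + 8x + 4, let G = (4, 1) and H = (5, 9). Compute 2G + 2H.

First 2G:
Repeated addition: build up to 2G.
2G: tangent at (4, 1): λ = (3·4² + 8)/(2·1) ≡ 1/2. 2⁻¹ ≡ 6 (mod 11), so λ ≡ 1·6 ≡ 6.
  x = λ² - 4 - 4 = 36 - 8 ≡ 6; y = λ·(4 - 6) - 1 ≡ 9. → (6, 9)
2G = (6, 9).
Next 2H:
Repeated addition: build up to 2H.
2H: tangent at (5, 9): λ = (3·5² + 8)/(2·9) ≡ 6/7. 7⁻¹ ≡ 8 (mod 11), so λ ≡ 6·8 ≡ 4.
  x = λ² - 5 - 5 = 16 - 10 ≡ 6; y = λ·(5 - 6) - 9 ≡ 9. → (6, 9)
2H = (6, 9).
Finally 2G + 2H:
tangent at (6, 9): λ = (3·6² + 8)/(2·9) ≡ 6/7. 7⁻¹ ≡ 8 (mod 11) since 7·8 = 56 ≡ 1, so λ ≡ 6·8 ≡ 4.
  x = λ² - 6 - 6 = 16 - 12 ≡ 4; y = λ·(6 - 4) - 9 ≡ 10. → (4, 10)

(4, 10)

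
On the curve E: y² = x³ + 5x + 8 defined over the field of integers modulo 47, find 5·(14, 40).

(34, 7)

Write G = (14, 40).
Repeated addition: build up to 5G.
2G: tangent at (14, 40): λ = (3·14² + 5)/(2·40) ≡ 29/33. 33⁻¹ ≡ 10 (mod 47) since 33·10 = 330 ≡ 1, so λ ≡ 29·10 ≡ 8.
  x = λ² - 14 - 14 = 64 - 28 ≡ 36; y = λ·(14 - 36) - 40 ≡ 19. → (36, 19)
3G: (36, 19) + (14, 40). λ = (40 - 19)/(14 - 36) ≡ 21/25 mod 47. 25⁻¹ ≡ 32 (mod 47), so λ ≡ 14.
  x = λ² - 36 - 14 = 196 - 50 ≡ 5; y = λ·(36 - 5) - 19 ≡ 39. → (5, 39)
4G: (5, 39) + (14, 40). λ = (40 - 39)/(14 - 5) ≡ 1/9 mod 47. 9⁻¹ ≡ 21 (mod 47), so λ ≡ 21.
  x = λ² - 5 - 14 = 441 - 19 ≡ 46; y = λ·(5 - 46) - 39 ≡ 40. → (46, 40)
5G: (46, 40) + (14, 40). λ = (40 - 40)/(14 - 46) ≡ 0/15 mod 47. 15⁻¹ ≡ 22 (mod 47) since 15·22 = 330 ≡ 1, so λ ≡ 0.
  x = λ² - 46 - 14 = 0 - 60 ≡ 34; y = λ·(46 - 34) - 40 ≡ 7. → (34, 7)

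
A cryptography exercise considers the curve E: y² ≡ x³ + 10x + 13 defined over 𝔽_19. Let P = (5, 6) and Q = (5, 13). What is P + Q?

The two points share x = 5 and their y-coordinates satisfy 6 + 13 ≡ 0 (mod 19), so they are inverses. Their sum is O.

O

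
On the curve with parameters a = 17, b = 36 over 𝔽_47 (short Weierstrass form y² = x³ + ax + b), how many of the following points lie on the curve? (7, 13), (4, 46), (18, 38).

(7, 13): 13² ≡ 28, rhs ≡ 28 → on.
(4, 46): 46² ≡ 1, rhs ≡ 27 → off.
(18, 38): 38² ≡ 34, rhs ≡ 17 → off.

1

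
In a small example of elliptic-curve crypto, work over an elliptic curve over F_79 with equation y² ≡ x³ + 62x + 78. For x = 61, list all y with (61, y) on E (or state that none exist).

none

x³ + 62x + 78 = 230841 ≡ 3 (mod 79).
3 is a non-residue mod 79; no y exists.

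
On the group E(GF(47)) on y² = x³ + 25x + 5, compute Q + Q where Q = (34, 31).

(27, 23)

tangent at (34, 31): λ = (3·34² + 25)/(2·31) ≡ 15/15. 15⁻¹ ≡ 22 (mod 47), so λ ≡ 15·22 ≡ 1.
  x = λ² - 34 - 34 = 1 - 68 ≡ 27; y = λ·(34 - 27) - 31 ≡ 23. → (27, 23)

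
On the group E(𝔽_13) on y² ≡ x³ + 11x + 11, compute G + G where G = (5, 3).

(12, 5)

tangent at (5, 3): λ = (3·5² + 11)/(2·3) ≡ 8/6. 6⁻¹ ≡ 11 (mod 13) since 6·11 = 66 ≡ 1, so λ ≡ 8·11 ≡ 10.
  x = λ² - 5 - 5 = 100 - 10 ≡ 12; y = λ·(5 - 12) - 3 ≡ 5. → (12, 5)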